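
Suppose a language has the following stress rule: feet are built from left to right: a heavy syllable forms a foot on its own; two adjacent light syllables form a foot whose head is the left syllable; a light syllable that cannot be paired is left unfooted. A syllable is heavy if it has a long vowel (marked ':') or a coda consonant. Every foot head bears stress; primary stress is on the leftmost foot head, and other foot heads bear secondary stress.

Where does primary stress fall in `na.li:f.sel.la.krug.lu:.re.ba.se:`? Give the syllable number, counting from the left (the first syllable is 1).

Weights: 1 na L, 2 li:f H, 3 sel H, 4 la L, 5 krug H, 6 lu: H, 7 re L, 8 ba L, 9 se: H.
Parse left to right (heavy = foot alone; LL = one foot; stranded L unfooted): na (ˈli:f) (ˈsel) la (ˈkrug) (ˈlu:) (ˈre.ba) (ˈse:).
Foot heads: 2, 3, 5, 6, 7, 9.
Primary stress on the leftmost head = syllable 2.
Primary stress: syllable 2 → na.ˈli:f.sel.la.krug.lu:.re.ba.se:.

2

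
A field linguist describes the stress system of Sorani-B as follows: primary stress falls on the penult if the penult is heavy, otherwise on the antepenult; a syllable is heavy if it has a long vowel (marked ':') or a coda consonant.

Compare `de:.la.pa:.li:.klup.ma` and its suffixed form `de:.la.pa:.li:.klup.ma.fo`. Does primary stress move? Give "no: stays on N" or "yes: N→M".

Base `de:.la.pa:.li:.klup.ma` (6 syllables):
  Weights: 4 li: H, 5 klup H, 6 ma L.
  The penult (syllable 5, klup) is heavy, so it takes stress.
  → primary stress on syllable 5.
Suffixed `de:.la.pa:.li:.klup.ma.fo` (7 syllables):
  Weights: 5 klup H, 6 ma L, 7 fo L.
  The penult (syllable 6, ma) is light, so stress falls on the antepenult (syllable 5, klup).
  → primary stress on syllable 5.

no: stays on 5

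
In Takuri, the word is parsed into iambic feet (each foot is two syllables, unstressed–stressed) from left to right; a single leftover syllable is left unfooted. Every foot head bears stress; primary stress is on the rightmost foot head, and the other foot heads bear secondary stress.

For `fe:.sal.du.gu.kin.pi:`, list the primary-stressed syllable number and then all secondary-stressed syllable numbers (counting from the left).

Parse left to right into iambic (σˈσ) feet: (fe:.ˈsal) (du.ˈgu) (kin.ˈpi:).
Foot heads (stressed positions): 2, 4, 6.
End Rule Rightmost: primary stress on the rightmost head = syllable 6.
Secondary stress on 2, 4: fe:.ˌsal.du.ˌgu.kin.ˈpi:.

primary 6, secondary 2, 4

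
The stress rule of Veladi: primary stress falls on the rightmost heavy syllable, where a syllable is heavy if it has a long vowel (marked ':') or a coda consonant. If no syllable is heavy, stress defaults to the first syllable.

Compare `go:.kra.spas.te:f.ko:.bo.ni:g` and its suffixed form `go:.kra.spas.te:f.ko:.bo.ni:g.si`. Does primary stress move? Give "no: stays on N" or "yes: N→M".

no: stays on 7

Base `go:.kra.spas.te:f.ko:.bo.ni:g` (7 syllables):
  Weights: 1 go: H, 2 kra L, 3 spas H, 4 te:f H, 5 ko: H, 6 bo L, 7 ni:g H.
  Heavy syllables in the domain: 1, 3, 4, 5, 7. The rightmost is syllable 7 (ni:g).
  → primary stress on syllable 7.
Suffixed `go:.kra.spas.te:f.ko:.bo.ni:g.si` (8 syllables):
  Weights: 1 go: H, 2 kra L, 3 spas H, 4 te:f H, 5 ko: H, 6 bo L, 7 ni:g H, 8 si L.
  Heavy syllables in the domain: 1, 3, 4, 5, 7. The rightmost is syllable 7 (ni:g).
  → primary stress on syllable 7.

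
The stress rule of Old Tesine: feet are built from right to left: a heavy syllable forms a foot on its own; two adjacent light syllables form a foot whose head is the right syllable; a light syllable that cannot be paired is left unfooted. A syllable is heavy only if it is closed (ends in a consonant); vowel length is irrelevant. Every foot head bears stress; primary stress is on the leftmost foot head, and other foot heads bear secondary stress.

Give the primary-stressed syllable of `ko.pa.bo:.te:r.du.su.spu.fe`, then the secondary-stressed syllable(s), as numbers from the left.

Weights: 1 ko L, 2 pa L, 3 bo: L, 4 te:r H, 5 du L, 6 su L, 7 spu L, 8 fe L.
Parse right to left (heavy = foot alone; LL = one foot; stranded L unfooted): ko (pa.ˈbo:) (ˈte:r) (du.ˈsu) (spu.ˈfe).
Foot heads: 3, 4, 6, 8.
Primary stress on the leftmost head = syllable 3.
Secondary stress on 4, 6, 8: ko.pa.ˈbo:.ˌte:r.du.ˌsu.spu.ˌfe.

primary 3, secondary 4, 6, 8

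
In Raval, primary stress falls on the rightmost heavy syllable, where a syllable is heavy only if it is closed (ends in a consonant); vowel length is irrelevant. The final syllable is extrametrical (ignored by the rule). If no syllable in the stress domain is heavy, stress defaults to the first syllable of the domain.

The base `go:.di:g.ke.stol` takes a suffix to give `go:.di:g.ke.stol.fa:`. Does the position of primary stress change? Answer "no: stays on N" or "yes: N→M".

Base `go:.di:g.ke.stol` (4 syllables):
  The final syllable (4, stol) is extrametrical; the stress domain is syllables 1–3.
  Weights: 1 go: L, 2 di:g H, 3 ke L.
  Heavy syllables in the domain: 2. The rightmost is syllable 2 (di:g).
  → primary stress on syllable 2.
Suffixed `go:.di:g.ke.stol.fa:` (5 syllables):
  The final syllable (5, fa:) is extrametrical; the stress domain is syllables 1–4.
  Weights: 1 go: L, 2 di:g H, 3 ke L, 4 stol H.
  Heavy syllables in the domain: 2, 4. The rightmost is syllable 4 (stol).
  → primary stress on syllable 4.

yes: 2→4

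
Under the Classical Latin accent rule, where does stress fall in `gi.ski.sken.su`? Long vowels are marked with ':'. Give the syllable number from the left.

3

Classical Latin: stress the penult if heavy (long vowel or closed), else the antepenult.
Weights: 2 ski L, 3 sken H, 4 su L.
The penult (syllable 3, sken) is heavy, so it takes stress.
Stress on syllable 3: gi.ski.ˈsken.su.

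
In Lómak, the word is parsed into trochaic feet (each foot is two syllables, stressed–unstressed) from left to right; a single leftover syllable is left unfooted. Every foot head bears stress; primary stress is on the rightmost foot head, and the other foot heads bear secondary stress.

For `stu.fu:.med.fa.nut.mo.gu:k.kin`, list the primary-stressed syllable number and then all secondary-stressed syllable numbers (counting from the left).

primary 7, secondary 1, 3, 5

Parse left to right into trochaic (ˈσσ) feet: (ˈstu.fu:) (ˈmed.fa) (ˈnut.mo) (ˈgu:k.kin).
Foot heads (stressed positions): 1, 3, 5, 7.
End Rule Rightmost: primary stress on the rightmost head = syllable 7.
Secondary stress on 1, 3, 5: ˌstu.fu:.ˌmed.fa.ˌnut.mo.ˈgu:k.kin.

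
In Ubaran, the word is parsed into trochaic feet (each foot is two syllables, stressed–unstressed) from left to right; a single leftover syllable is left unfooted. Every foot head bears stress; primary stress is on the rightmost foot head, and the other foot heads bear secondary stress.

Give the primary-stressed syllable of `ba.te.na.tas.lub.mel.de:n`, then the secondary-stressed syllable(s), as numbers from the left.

Parse left to right into trochaic (ˈσσ) feet: (ˈba.te) (ˈna.tas) (ˈlub.mel) de:n. Syllable 7 is left unfooted.
Foot heads (stressed positions): 1, 3, 5.
End Rule Rightmost: primary stress on the rightmost head = syllable 5.
Secondary stress on 1, 3: ˌba.te.ˌna.tas.ˈlub.mel.de:n.

primary 5, secondary 1, 3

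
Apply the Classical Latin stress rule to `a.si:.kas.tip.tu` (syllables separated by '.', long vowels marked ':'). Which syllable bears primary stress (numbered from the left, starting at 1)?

4

Classical Latin: stress the penult if heavy (long vowel or closed), else the antepenult.
Weights: 3 kas H, 4 tip H, 5 tu L.
The penult (syllable 4, tip) is heavy, so it takes stress.
Stress on syllable 4: a.si:.kas.ˈtip.tu.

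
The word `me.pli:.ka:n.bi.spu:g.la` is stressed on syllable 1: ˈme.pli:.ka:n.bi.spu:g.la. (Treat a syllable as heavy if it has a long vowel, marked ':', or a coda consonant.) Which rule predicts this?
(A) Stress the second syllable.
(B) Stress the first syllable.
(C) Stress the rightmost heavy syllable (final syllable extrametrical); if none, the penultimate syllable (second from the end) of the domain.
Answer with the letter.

B

Rule A → syllable 2 (observed: 1).
Rule B → syllable 1 ✓.
Rule C → syllable 5 (observed: 1).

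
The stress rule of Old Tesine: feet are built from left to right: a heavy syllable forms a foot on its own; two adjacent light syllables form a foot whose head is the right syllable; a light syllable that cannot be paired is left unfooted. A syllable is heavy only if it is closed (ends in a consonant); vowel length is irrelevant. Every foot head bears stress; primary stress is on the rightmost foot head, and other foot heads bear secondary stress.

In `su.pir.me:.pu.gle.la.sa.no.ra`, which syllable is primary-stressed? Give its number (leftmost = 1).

Weights: 1 su L, 2 pir H, 3 me: L, 4 pu L, 5 gle L, 6 la L, 7 sa L, 8 no L, 9 ra L.
Parse left to right (heavy = foot alone; LL = one foot; stranded L unfooted): su (ˈpir) (me:.ˈpu) (gle.ˈla) (sa.ˈno) ra.
Foot heads: 2, 4, 6, 8.
Primary stress on the rightmost head = syllable 8.
Primary stress: syllable 8 → su.pir.me:.pu.gle.la.sa.ˈno.ra.

8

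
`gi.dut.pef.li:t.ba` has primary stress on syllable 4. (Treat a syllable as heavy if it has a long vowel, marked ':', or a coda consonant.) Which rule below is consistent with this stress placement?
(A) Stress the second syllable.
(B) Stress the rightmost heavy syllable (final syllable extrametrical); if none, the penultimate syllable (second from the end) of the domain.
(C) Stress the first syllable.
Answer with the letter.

B

Rule A → syllable 2 (observed: 4).
Rule B → syllable 4 ✓.
Rule C → syllable 1 (observed: 4).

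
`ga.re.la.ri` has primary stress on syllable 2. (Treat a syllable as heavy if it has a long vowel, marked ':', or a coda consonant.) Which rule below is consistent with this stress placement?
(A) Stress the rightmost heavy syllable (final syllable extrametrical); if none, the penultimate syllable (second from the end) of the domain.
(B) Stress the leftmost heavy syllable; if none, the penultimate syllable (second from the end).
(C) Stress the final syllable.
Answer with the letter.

Rule A → syllable 2 ✓.
Rule B → syllable 3 (observed: 2).
Rule C → syllable 4 (observed: 2).

A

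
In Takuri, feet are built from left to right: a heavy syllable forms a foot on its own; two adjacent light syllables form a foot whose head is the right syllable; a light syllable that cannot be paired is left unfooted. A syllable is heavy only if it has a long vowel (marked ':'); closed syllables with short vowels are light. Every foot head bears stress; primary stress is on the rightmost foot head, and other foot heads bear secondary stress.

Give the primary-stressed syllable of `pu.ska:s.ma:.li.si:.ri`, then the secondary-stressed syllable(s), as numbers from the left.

primary 5, secondary 2, 3

Weights: 1 pu L, 2 ska:s H, 3 ma: H, 4 li L, 5 si: H, 6 ri L.
Parse left to right (heavy = foot alone; LL = one foot; stranded L unfooted): pu (ˈska:s) (ˈma:) li (ˈsi:) ri.
Foot heads: 2, 3, 5.
Primary stress on the rightmost head = syllable 5.
Secondary stress on 2, 3: pu.ˌska:s.ˌma:.li.ˈsi:.ri.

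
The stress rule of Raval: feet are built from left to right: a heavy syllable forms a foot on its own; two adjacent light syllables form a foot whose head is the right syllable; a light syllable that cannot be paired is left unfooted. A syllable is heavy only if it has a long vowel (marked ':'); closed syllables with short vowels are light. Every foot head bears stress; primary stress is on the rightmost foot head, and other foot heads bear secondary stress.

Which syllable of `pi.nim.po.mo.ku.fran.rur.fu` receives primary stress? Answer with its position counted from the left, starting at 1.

8

Weights: 1 pi L, 2 nim L, 3 po L, 4 mo L, 5 ku L, 6 fran L, 7 rur L, 8 fu L.
Parse left to right (heavy = foot alone; LL = one foot; stranded L unfooted): (pi.ˈnim) (po.ˈmo) (ku.ˈfran) (rur.ˈfu).
Foot heads: 2, 4, 6, 8.
Primary stress on the rightmost head = syllable 8.
Primary stress: syllable 8 → pi.nim.po.mo.ku.fran.rur.ˈfu.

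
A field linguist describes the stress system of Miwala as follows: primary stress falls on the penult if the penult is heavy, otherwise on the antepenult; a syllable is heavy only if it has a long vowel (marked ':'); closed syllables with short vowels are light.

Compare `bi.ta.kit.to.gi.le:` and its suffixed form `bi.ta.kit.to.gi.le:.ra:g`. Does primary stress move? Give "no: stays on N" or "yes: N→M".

yes: 4→6

Base `bi.ta.kit.to.gi.le:` (6 syllables):
  Weights: 4 to L, 5 gi L, 6 le: H.
  The penult (syllable 5, gi) is light, so stress falls on the antepenult (syllable 4, to).
  → primary stress on syllable 4.
Suffixed `bi.ta.kit.to.gi.le:.ra:g` (7 syllables):
  Weights: 5 gi L, 6 le: H, 7 ra:g H.
  The penult (syllable 6, le:) is heavy, so it takes stress.
  → primary stress on syllable 6.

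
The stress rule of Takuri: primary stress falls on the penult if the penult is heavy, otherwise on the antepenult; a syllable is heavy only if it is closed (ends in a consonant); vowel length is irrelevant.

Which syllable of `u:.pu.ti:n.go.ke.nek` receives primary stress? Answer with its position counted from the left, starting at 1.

4

Weights: 4 go L, 5 ke L, 6 nek H.
The penult (syllable 5, ke) is light, so stress falls on the antepenult (syllable 4, go).
Primary stress: syllable 4 → u:.pu.ti:n.ˈgo.ke.nek.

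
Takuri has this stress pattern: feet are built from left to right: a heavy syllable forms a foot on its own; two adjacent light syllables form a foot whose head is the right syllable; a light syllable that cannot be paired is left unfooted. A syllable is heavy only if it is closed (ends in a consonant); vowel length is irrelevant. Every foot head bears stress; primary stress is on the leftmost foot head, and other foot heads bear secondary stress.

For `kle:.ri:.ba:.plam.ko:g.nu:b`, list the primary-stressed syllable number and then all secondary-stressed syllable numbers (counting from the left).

Weights: 1 kle: L, 2 ri: L, 3 ba: L, 4 plam H, 5 ko:g H, 6 nu:b H.
Parse left to right (heavy = foot alone; LL = one foot; stranded L unfooted): (kle:.ˈri:) ba: (ˈplam) (ˈko:g) (ˈnu:b).
Foot heads: 2, 4, 5, 6.
Primary stress on the leftmost head = syllable 2.
Secondary stress on 4, 5, 6: kle:.ˈri:.ba:.ˌplam.ˌko:g.ˌnu:b.

primary 2, secondary 4, 5, 6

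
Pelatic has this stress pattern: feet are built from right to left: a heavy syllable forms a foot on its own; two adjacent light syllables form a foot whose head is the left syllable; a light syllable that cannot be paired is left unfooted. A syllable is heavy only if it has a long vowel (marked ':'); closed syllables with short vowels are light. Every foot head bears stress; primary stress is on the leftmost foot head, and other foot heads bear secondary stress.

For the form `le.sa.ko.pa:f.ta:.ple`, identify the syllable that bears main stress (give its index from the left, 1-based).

Weights: 1 le L, 2 sa L, 3 ko L, 4 pa:f H, 5 ta: H, 6 ple L.
Parse right to left (heavy = foot alone; LL = one foot; stranded L unfooted): le (ˈsa.ko) (ˈpa:f) (ˈta:) ple.
Foot heads: 2, 4, 5.
Primary stress on the leftmost head = syllable 2.
Primary stress: syllable 2 → le.ˈsa.ko.pa:f.ta:.ple.

2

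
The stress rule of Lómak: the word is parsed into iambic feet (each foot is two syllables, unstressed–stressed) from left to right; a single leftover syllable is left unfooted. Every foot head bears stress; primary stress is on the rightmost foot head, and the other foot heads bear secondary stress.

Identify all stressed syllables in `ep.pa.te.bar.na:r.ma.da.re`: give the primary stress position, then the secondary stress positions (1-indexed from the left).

Parse left to right into iambic (σˈσ) feet: (ep.ˈpa) (te.ˈbar) (na:r.ˈma) (da.ˈre).
Foot heads (stressed positions): 2, 4, 6, 8.
End Rule Rightmost: primary stress on the rightmost head = syllable 8.
Secondary stress on 2, 4, 6: ep.ˌpa.te.ˌbar.na:r.ˌma.da.ˈre.

primary 8, secondary 2, 4, 6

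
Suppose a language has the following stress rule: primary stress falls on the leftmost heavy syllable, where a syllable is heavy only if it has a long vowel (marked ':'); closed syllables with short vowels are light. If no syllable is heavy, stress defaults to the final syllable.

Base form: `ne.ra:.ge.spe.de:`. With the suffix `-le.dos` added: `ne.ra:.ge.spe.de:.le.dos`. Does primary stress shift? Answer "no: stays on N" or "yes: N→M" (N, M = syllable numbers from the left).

no: stays on 2

Base `ne.ra:.ge.spe.de:` (5 syllables):
  Weights: 1 ne L, 2 ra: H, 3 ge L, 4 spe L, 5 de: H.
  Heavy syllables in the domain: 2, 5. The leftmost is syllable 2 (ra:).
  → primary stress on syllable 2.
Suffixed `ne.ra:.ge.spe.de:.le.dos` (7 syllables):
  Weights: 1 ne L, 2 ra: H, 3 ge L, 4 spe L, 5 de: H, 6 le L, 7 dos L.
  Heavy syllables in the domain: 2, 5. The leftmost is syllable 2 (ra:).
  → primary stress on syllable 2.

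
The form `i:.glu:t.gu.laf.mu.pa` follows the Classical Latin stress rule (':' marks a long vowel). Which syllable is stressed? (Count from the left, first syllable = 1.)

4

Classical Latin: stress the penult if heavy (long vowel or closed), else the antepenult.
Weights: 4 laf H, 5 mu L, 6 pa L.
The penult (syllable 5, mu) is light, so stress falls on the antepenult (syllable 4, laf).
Stress on syllable 4: i:.glu:t.gu.ˈlaf.mu.pa.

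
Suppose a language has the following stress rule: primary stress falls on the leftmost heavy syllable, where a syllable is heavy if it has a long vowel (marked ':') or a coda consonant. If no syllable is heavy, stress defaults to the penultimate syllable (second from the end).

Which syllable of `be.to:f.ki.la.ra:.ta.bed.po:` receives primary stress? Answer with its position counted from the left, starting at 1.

Weights: 1 be L, 2 to:f H, 3 ki L, 4 la L, 5 ra: H, 6 ta L, 7 bed H, 8 po: H.
Heavy syllables in the domain: 2, 5, 7, 8. The leftmost is syllable 2 (to:f).
Primary stress: syllable 2 → be.ˈto:f.ki.la.ra:.ta.bed.po:.

2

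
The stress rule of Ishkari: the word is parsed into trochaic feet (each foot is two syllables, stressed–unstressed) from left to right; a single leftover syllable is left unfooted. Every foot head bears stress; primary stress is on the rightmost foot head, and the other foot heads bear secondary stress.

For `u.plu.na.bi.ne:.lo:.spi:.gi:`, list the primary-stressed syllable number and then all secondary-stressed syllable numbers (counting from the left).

primary 7, secondary 1, 3, 5

Parse left to right into trochaic (ˈσσ) feet: (ˈu.plu) (ˈna.bi) (ˈne:.lo:) (ˈspi:.gi:).
Foot heads (stressed positions): 1, 3, 5, 7.
End Rule Rightmost: primary stress on the rightmost head = syllable 7.
Secondary stress on 1, 3, 5: ˌu.plu.ˌna.bi.ˌne:.lo:.ˈspi:.gi:.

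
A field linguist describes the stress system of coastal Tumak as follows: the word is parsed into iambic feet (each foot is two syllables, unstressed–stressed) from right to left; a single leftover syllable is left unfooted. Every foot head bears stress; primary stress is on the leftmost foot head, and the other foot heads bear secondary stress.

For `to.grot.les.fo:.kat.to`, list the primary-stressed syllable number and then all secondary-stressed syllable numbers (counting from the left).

Parse right to left into iambic (σˈσ) feet: (to.ˈgrot) (les.ˈfo:) (kat.ˈto).
Foot heads (stressed positions): 2, 4, 6.
End Rule Leftmost: primary stress on the leftmost head = syllable 2.
Secondary stress on 4, 6: to.ˈgrot.les.ˌfo:.kat.ˌto.

primary 2, secondary 4, 6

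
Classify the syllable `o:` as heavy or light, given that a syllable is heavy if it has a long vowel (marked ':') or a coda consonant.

heavy

`o:`: long vowel, open (no coda). Long vowel → heavy.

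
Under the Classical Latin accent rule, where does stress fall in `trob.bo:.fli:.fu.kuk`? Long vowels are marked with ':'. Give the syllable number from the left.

3

Classical Latin: stress the penult if heavy (long vowel or closed), else the antepenult.
Weights: 3 fli: H, 4 fu L, 5 kuk H.
The penult (syllable 4, fu) is light, so stress falls on the antepenult (syllable 3, fli:).
Stress on syllable 3: trob.bo:.ˈfli:.fu.kuk.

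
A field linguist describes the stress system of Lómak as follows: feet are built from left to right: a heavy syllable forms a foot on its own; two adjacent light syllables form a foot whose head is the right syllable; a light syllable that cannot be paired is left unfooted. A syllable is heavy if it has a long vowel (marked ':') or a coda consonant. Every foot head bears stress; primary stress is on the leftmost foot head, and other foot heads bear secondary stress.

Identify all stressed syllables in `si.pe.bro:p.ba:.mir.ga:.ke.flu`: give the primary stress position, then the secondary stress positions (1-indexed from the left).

primary 2, secondary 3, 4, 5, 6, 8

Weights: 1 si L, 2 pe L, 3 bro:p H, 4 ba: H, 5 mir H, 6 ga: H, 7 ke L, 8 flu L.
Parse left to right (heavy = foot alone; LL = one foot; stranded L unfooted): (si.ˈpe) (ˈbro:p) (ˈba:) (ˈmir) (ˈga:) (ke.ˈflu).
Foot heads: 2, 3, 4, 5, 6, 8.
Primary stress on the leftmost head = syllable 2.
Secondary stress on 3, 4, 5, 6, 8: si.ˈpe.ˌbro:p.ˌba:.ˌmir.ˌga:.ke.ˌflu.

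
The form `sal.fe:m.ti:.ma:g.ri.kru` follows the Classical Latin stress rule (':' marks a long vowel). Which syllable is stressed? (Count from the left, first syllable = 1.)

4

Classical Latin: stress the penult if heavy (long vowel or closed), else the antepenult.
Weights: 4 ma:g H, 5 ri L, 6 kru L.
The penult (syllable 5, ri) is light, so stress falls on the antepenult (syllable 4, ma:g).
Stress on syllable 4: sal.fe:m.ti:.ˈma:g.ri.kru.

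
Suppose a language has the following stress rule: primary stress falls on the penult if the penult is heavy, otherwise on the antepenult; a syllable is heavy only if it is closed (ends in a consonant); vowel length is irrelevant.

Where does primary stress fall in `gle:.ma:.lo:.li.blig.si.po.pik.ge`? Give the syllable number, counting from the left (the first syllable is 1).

Weights: 7 po L, 8 pik H, 9 ge L.
The penult (syllable 8, pik) is heavy, so it takes stress.
Primary stress: syllable 8 → gle:.ma:.lo:.li.blig.si.po.ˈpik.ge.

8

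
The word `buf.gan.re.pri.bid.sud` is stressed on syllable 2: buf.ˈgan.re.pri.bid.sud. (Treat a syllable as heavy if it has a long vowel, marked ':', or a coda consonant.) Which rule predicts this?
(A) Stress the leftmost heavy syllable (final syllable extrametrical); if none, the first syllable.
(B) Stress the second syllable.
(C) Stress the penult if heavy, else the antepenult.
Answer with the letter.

Rule A → syllable 1 (observed: 2).
Rule B → syllable 2 ✓.
Rule C → syllable 5 (observed: 2).

B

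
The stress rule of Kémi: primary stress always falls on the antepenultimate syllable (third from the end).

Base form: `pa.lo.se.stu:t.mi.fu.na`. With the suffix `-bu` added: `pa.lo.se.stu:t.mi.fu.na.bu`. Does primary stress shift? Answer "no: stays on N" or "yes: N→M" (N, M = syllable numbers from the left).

yes: 5→6

Base `pa.lo.se.stu:t.mi.fu.na` (7 syllables):
  The word has 7 syllables; the antepenultimate syllable (third from the end) is syllable 5 (mi).
  → primary stress on syllable 5.
Suffixed `pa.lo.se.stu:t.mi.fu.na.bu` (8 syllables):
  The word has 8 syllables; the antepenultimate syllable (third from the end) is syllable 6 (fu).
  → primary stress on syllable 6.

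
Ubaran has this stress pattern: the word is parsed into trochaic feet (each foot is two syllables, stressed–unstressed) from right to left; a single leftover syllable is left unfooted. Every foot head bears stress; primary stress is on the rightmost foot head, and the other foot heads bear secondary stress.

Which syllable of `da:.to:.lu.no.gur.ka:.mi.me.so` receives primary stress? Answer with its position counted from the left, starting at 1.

8

Parse right to left into trochaic (ˈσσ) feet: da: (ˈto:.lu) (ˈno.gur) (ˈka:.mi) (ˈme.so). Syllable 1 is left unfooted.
Foot heads (stressed positions): 2, 4, 6, 8.
End Rule Rightmost: primary stress on the rightmost head = syllable 8.
Primary stress: syllable 8 → da:.to:.lu.no.gur.ka:.mi.ˈme.so.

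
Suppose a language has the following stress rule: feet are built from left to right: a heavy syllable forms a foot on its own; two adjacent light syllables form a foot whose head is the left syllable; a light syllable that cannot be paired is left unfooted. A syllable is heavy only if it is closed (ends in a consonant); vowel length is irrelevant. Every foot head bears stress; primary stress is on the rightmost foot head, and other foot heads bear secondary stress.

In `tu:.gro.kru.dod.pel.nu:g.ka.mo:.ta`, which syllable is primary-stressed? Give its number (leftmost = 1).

7

Weights: 1 tu: L, 2 gro L, 3 kru L, 4 dod H, 5 pel H, 6 nu:g H, 7 ka L, 8 mo: L, 9 ta L.
Parse left to right (heavy = foot alone; LL = one foot; stranded L unfooted): (ˈtu:.gro) kru (ˈdod) (ˈpel) (ˈnu:g) (ˈka.mo:) ta.
Foot heads: 1, 4, 5, 6, 7.
Primary stress on the rightmost head = syllable 7.
Primary stress: syllable 7 → tu:.gro.kru.dod.pel.nu:g.ˈka.mo:.ta.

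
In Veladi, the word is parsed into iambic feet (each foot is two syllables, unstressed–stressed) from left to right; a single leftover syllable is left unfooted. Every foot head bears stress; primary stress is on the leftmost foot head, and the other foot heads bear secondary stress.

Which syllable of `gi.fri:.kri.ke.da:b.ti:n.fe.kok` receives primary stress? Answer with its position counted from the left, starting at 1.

Parse left to right into iambic (σˈσ) feet: (gi.ˈfri:) (kri.ˈke) (da:b.ˈti:n) (fe.ˈkok).
Foot heads (stressed positions): 2, 4, 6, 8.
End Rule Leftmost: primary stress on the leftmost head = syllable 2.
Primary stress: syllable 2 → gi.ˈfri:.kri.ke.da:b.ti:n.fe.kok.

2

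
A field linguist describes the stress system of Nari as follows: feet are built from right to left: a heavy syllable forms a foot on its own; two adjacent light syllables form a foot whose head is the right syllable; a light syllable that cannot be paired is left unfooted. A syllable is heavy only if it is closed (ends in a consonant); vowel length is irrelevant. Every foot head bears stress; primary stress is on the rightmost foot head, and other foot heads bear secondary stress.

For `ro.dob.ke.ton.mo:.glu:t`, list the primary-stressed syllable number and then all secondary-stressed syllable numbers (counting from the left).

primary 6, secondary 2, 4

Weights: 1 ro L, 2 dob H, 3 ke L, 4 ton H, 5 mo: L, 6 glu:t H.
Parse right to left (heavy = foot alone; LL = one foot; stranded L unfooted): ro (ˈdob) ke (ˈton) mo: (ˈglu:t).
Foot heads: 2, 4, 6.
Primary stress on the rightmost head = syllable 6.
Secondary stress on 2, 4: ro.ˌdob.ke.ˌton.mo:.ˈglu:t.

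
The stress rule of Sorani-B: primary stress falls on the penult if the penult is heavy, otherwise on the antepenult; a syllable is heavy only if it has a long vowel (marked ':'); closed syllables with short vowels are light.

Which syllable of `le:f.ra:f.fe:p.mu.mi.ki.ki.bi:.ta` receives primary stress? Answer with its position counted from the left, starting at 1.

8

Weights: 7 ki L, 8 bi: H, 9 ta L.
The penult (syllable 8, bi:) is heavy, so it takes stress.
Primary stress: syllable 8 → le:f.ra:f.fe:p.mu.mi.ki.ki.ˈbi:.ta.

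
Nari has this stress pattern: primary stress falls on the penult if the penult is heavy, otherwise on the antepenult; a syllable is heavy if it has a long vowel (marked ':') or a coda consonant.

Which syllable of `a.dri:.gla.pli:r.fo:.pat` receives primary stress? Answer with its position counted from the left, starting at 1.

Weights: 4 pli:r H, 5 fo: H, 6 pat H.
The penult (syllable 5, fo:) is heavy, so it takes stress.
Primary stress: syllable 5 → a.dri:.gla.pli:r.ˈfo:.pat.

5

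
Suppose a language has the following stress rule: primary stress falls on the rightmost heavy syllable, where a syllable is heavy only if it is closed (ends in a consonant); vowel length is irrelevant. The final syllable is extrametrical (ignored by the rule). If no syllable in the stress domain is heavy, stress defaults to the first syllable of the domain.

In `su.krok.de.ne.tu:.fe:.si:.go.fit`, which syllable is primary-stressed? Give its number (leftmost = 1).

The final syllable (9, fit) is extrametrical; the stress domain is syllables 1–8.
Weights: 1 su L, 2 krok H, 3 de L, 4 ne L, 5 tu: L, 6 fe: L, 7 si: L, 8 go L.
Heavy syllables in the domain: 2. The rightmost is syllable 2 (krok).
Primary stress: syllable 2 → su.ˈkrok.de.ne.tu:.fe:.si:.go.fit.

2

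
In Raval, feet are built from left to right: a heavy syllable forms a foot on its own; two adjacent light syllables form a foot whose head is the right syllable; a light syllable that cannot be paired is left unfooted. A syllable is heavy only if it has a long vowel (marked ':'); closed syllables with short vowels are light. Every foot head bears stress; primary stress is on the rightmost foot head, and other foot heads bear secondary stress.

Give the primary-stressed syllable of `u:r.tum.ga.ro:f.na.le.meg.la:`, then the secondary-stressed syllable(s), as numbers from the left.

primary 8, secondary 1, 3, 4, 6

Weights: 1 u:r H, 2 tum L, 3 ga L, 4 ro:f H, 5 na L, 6 le L, 7 meg L, 8 la: H.
Parse left to right (heavy = foot alone; LL = one foot; stranded L unfooted): (ˈu:r) (tum.ˈga) (ˈro:f) (na.ˈle) meg (ˈla:).
Foot heads: 1, 3, 4, 6, 8.
Primary stress on the rightmost head = syllable 8.
Secondary stress on 1, 3, 4, 6: ˌu:r.tum.ˌga.ˌro:f.na.ˌle.meg.ˈla:.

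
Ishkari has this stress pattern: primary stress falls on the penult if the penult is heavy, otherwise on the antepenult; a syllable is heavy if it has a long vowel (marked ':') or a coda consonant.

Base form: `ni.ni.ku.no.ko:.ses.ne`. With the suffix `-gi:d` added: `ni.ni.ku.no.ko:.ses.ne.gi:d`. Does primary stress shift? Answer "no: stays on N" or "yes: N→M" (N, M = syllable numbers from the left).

Base `ni.ni.ku.no.ko:.ses.ne` (7 syllables):
  Weights: 5 ko: H, 6 ses H, 7 ne L.
  The penult (syllable 6, ses) is heavy, so it takes stress.
  → primary stress on syllable 6.
Suffixed `ni.ni.ku.no.ko:.ses.ne.gi:d` (8 syllables):
  Weights: 6 ses H, 7 ne L, 8 gi:d H.
  The penult (syllable 7, ne) is light, so stress falls on the antepenult (syllable 6, ses).
  → primary stress on syllable 6.

no: stays on 6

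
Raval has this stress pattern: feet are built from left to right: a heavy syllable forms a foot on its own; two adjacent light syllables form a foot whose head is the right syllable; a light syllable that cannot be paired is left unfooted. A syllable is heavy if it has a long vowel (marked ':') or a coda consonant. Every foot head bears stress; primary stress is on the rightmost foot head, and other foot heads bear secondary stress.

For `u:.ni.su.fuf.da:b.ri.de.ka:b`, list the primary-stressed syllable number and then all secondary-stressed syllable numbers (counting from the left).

primary 8, secondary 1, 3, 4, 5, 7

Weights: 1 u: H, 2 ni L, 3 su L, 4 fuf H, 5 da:b H, 6 ri L, 7 de L, 8 ka:b H.
Parse left to right (heavy = foot alone; LL = one foot; stranded L unfooted): (ˈu:) (ni.ˈsu) (ˈfuf) (ˈda:b) (ri.ˈde) (ˈka:b).
Foot heads: 1, 3, 4, 5, 7, 8.
Primary stress on the rightmost head = syllable 8.
Secondary stress on 1, 3, 4, 5, 7: ˌu:.ni.ˌsu.ˌfuf.ˌda:b.ri.ˌde.ˈka:b.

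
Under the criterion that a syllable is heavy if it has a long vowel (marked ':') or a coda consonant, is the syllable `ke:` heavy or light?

heavy

`ke:`: long vowel, open (no coda). Long vowel → heavy.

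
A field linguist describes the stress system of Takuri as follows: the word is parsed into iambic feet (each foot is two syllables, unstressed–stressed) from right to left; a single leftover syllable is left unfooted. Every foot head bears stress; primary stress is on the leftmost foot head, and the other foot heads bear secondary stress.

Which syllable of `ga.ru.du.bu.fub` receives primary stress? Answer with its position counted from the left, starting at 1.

3

Parse right to left into iambic (σˈσ) feet: ga (ru.ˈdu) (bu.ˈfub). Syllable 1 is left unfooted.
Foot heads (stressed positions): 3, 5.
End Rule Leftmost: primary stress on the leftmost head = syllable 3.
Primary stress: syllable 3 → ga.ru.ˈdu.bu.fub.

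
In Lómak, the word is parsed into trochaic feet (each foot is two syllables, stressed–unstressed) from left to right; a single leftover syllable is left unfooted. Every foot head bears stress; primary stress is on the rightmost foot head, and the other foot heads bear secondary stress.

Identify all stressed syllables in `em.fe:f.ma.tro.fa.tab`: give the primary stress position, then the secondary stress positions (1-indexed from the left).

primary 5, secondary 1, 3

Parse left to right into trochaic (ˈσσ) feet: (ˈem.fe:f) (ˈma.tro) (ˈfa.tab).
Foot heads (stressed positions): 1, 3, 5.
End Rule Rightmost: primary stress on the rightmost head = syllable 5.
Secondary stress on 1, 3: ˌem.fe:f.ˌma.tro.ˈfa.tab.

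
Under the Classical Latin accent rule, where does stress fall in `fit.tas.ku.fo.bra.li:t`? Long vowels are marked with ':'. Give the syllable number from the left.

Classical Latin: stress the penult if heavy (long vowel or closed), else the antepenult.
Weights: 4 fo L, 5 bra L, 6 li:t H.
The penult (syllable 5, bra) is light, so stress falls on the antepenult (syllable 4, fo).
Stress on syllable 4: fit.tas.ku.ˈfo.bra.li:t.

4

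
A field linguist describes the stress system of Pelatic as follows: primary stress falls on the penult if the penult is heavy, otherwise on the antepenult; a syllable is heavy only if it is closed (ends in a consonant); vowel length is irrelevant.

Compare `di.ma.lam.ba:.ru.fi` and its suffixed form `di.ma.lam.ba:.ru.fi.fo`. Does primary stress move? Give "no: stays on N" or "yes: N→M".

yes: 4→5

Base `di.ma.lam.ba:.ru.fi` (6 syllables):
  Weights: 4 ba: L, 5 ru L, 6 fi L.
  The penult (syllable 5, ru) is light, so stress falls on the antepenult (syllable 4, ba:).
  → primary stress on syllable 4.
Suffixed `di.ma.lam.ba:.ru.fi.fo` (7 syllables):
  Weights: 5 ru L, 6 fi L, 7 fo L.
  The penult (syllable 6, fi) is light, so stress falls on the antepenult (syllable 5, ru).
  → primary stress on syllable 5.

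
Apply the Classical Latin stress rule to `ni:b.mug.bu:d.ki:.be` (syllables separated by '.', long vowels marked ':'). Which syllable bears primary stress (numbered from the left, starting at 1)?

Classical Latin: stress the penult if heavy (long vowel or closed), else the antepenult.
Weights: 3 bu:d H, 4 ki: H, 5 be L.
The penult (syllable 4, ki:) is heavy, so it takes stress.
Stress on syllable 4: ni:b.mug.bu:d.ˈki:.be.

4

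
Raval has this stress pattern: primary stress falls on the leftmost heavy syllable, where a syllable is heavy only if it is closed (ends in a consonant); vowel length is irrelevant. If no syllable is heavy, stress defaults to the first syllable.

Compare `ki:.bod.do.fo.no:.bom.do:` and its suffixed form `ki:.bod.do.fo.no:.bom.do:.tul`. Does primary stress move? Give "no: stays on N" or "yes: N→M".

no: stays on 2

Base `ki:.bod.do.fo.no:.bom.do:` (7 syllables):
  Weights: 1 ki: L, 2 bod H, 3 do L, 4 fo L, 5 no: L, 6 bom H, 7 do: L.
  Heavy syllables in the domain: 2, 6. The leftmost is syllable 2 (bod).
  → primary stress on syllable 2.
Suffixed `ki:.bod.do.fo.no:.bom.do:.tul` (8 syllables):
  Weights: 1 ki: L, 2 bod H, 3 do L, 4 fo L, 5 no: L, 6 bom H, 7 do: L, 8 tul H.
  Heavy syllables in the domain: 2, 6, 8. The leftmost is syllable 2 (bod).
  → primary stress on syllable 2.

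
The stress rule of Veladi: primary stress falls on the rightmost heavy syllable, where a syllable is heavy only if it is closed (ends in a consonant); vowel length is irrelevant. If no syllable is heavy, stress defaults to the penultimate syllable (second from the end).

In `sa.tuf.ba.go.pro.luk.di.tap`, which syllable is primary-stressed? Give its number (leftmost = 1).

Weights: 1 sa L, 2 tuf H, 3 ba L, 4 go L, 5 pro L, 6 luk H, 7 di L, 8 tap H.
Heavy syllables in the domain: 2, 6, 8. The rightmost is syllable 8 (tap).
Primary stress: syllable 8 → sa.tuf.ba.go.pro.luk.di.ˈtap.

8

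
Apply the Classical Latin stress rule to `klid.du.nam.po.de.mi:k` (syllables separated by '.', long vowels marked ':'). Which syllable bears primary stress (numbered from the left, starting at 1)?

4

Classical Latin: stress the penult if heavy (long vowel or closed), else the antepenult.
Weights: 4 po L, 5 de L, 6 mi:k H.
The penult (syllable 5, de) is light, so stress falls on the antepenult (syllable 4, po).
Stress on syllable 4: klid.du.nam.ˈpo.de.mi:k.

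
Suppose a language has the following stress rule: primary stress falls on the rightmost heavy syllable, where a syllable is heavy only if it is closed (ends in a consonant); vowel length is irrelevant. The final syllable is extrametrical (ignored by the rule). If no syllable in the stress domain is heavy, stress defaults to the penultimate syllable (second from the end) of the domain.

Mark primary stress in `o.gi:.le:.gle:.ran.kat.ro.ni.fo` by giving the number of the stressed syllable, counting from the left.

6

The final syllable (9, fo) is extrametrical; the stress domain is syllables 1–8.
Weights: 1 o L, 2 gi: L, 3 le: L, 4 gle: L, 5 ran H, 6 kat H, 7 ro L, 8 ni L.
Heavy syllables in the domain: 5, 6. The rightmost is syllable 6 (kat).
Primary stress: syllable 6 → o.gi:.le:.gle:.ran.ˈkat.ro.ni.fo.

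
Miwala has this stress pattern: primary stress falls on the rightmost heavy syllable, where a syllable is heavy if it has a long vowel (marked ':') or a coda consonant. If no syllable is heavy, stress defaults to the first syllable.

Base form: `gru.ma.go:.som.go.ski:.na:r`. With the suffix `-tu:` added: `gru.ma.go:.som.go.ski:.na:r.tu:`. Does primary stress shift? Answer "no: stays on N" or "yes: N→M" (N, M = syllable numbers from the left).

yes: 7→8

Base `gru.ma.go:.som.go.ski:.na:r` (7 syllables):
  Weights: 1 gru L, 2 ma L, 3 go: H, 4 som H, 5 go L, 6 ski: H, 7 na:r H.
  Heavy syllables in the domain: 3, 4, 6, 7. The rightmost is syllable 7 (na:r).
  → primary stress on syllable 7.
Suffixed `gru.ma.go:.som.go.ski:.na:r.tu:` (8 syllables):
  Weights: 1 gru L, 2 ma L, 3 go: H, 4 som H, 5 go L, 6 ski: H, 7 na:r H, 8 tu: H.
  Heavy syllables in the domain: 3, 4, 6, 7, 8. The rightmost is syllable 8 (tu:).
  → primary stress on syllable 8.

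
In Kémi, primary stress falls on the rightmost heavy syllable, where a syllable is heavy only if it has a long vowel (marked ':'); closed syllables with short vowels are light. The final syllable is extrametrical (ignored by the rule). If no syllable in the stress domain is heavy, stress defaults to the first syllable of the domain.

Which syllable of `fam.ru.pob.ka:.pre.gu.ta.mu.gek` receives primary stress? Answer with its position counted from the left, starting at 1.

4

The final syllable (9, gek) is extrametrical; the stress domain is syllables 1–8.
Weights: 1 fam L, 2 ru L, 3 pob L, 4 ka: H, 5 pre L, 6 gu L, 7 ta L, 8 mu L.
Heavy syllables in the domain: 4. The rightmost is syllable 4 (ka:).
Primary stress: syllable 4 → fam.ru.pob.ˈka:.pre.gu.ta.mu.gek.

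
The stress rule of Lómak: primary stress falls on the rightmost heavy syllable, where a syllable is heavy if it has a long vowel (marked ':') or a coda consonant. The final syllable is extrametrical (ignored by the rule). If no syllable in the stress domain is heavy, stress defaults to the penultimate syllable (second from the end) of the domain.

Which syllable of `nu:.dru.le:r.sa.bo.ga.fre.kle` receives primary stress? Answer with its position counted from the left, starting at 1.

The final syllable (8, kle) is extrametrical; the stress domain is syllables 1–7.
Weights: 1 nu: H, 2 dru L, 3 le:r H, 4 sa L, 5 bo L, 6 ga L, 7 fre L.
Heavy syllables in the domain: 1, 3. The rightmost is syllable 3 (le:r).
Primary stress: syllable 3 → nu:.dru.ˈle:r.sa.bo.ga.fre.kle.

3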